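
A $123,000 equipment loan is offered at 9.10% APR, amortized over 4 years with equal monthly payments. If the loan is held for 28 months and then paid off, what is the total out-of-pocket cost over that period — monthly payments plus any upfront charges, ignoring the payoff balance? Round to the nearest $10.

Monthly rate = 9.1%/12 = 0.0075833; payment = 123,000 × 0.0075833 / (1 − (1+0.0075833)^−48) = $3,066.70.
Total outlay = 28 × $3,066.70 = $85,867.60.

$85,870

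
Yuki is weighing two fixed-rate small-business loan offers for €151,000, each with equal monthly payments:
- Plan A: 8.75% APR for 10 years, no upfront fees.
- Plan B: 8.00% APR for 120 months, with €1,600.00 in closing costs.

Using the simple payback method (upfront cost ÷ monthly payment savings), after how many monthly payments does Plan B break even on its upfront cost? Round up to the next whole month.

Plan A: monthly rate = 8.75%/12 = 0.0072917; payment = 151,000 × 0.0072917 / (1 − (1+0.0072917)^−120) = €1,892.43.
Plan B: monthly rate = 8%/12 = 0.0066667; payment = 151,000 × 0.0066667 / (1 − (1+0.0066667)^−120) = €1,832.05.
Monthly savings = €1,892.43 − €1,832.05 = €60.38.
Break-even = €1,600.00 / €60.38 = 26.50 → 27 months.

27 months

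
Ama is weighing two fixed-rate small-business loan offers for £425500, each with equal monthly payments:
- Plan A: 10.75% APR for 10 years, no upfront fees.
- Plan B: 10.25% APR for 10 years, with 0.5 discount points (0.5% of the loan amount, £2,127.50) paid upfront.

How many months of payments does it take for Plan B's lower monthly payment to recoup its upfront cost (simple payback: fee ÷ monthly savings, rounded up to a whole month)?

18 months

Plan A: at 10.75% the monthly rate is 0.0089583, so the payment is 425,500 × 0.0089583 / (1 − 1.0089583^−120) = £5,801.21.
Plan B: at 10.25% the monthly rate is 0.0085417, so the payment is 425,500 × 0.0085417 / (1 − 1.0085417^−120) = £5,682.08.
Monthly savings = £5,801.21 − £5,682.08 = £119.13.
Break-even = £2,127.50 / £119.13 = 17.86 → 18 months.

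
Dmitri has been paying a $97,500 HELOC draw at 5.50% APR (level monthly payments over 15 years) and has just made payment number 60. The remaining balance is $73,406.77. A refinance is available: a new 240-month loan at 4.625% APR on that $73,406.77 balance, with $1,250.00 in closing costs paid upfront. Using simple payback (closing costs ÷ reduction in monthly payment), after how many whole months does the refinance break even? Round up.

4 months

Current payment = 97,500 × 5.5%/12 / (1 − (1+0.0045833)^−180) = $796.66.
Refinanced payment = 73,406.77 × 0.0038542 / (1 − (1+0.0038542)^−240) = $469.38.
Monthly savings = $796.66 − $469.38 = $327.28.
Break-even = $1,250.00 / $327.28 = 3.82 → 4 months.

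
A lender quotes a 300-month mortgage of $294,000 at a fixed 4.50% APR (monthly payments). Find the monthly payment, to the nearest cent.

At 4.50% the monthly rate is 0.0037500, so the payment is 294,000 × 0.0037500 / (1 − 1.0037500^−300) = $1,634.15.

$1,634.15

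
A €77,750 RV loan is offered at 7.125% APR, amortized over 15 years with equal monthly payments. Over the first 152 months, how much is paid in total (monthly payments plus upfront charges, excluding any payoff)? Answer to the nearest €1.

€107,051

Monthly rate = 7.125%/12 = 0.0059375; payment = 77,750 × 0.0059375 / (1 − (1+0.0059375)^−180) = €704.28.
Total outlay = 152 × €704.28 = €107,050.56.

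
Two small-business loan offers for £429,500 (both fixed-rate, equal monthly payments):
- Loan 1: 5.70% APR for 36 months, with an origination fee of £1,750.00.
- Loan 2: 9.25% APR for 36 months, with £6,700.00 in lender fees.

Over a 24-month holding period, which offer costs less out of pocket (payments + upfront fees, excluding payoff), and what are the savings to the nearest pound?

Loan 1 by £21,752

Loan 1: monthly rate = 5.7%/12 = 0.0047500; payment = 429,500 × 0.0047500 / (1 − (1+0.0047500)^−36) = £13,007.92.
Loan 2: at 9.25% the monthly rate is 0.0077083, so the payment is 429,500 × 0.0077083 / (1 − 1.0077083^−36) = £13,708.01.
Over 24 months: Loan 1 costs 24 × £13,007.92 + £1,750.00 = £313,940.08; Loan 2 costs 24 × £13,708.01 + £6,700.00 = £335,692.24.
Loan 1 is cheaper by £335,692.24 − £313,940.08 = £21,752.16.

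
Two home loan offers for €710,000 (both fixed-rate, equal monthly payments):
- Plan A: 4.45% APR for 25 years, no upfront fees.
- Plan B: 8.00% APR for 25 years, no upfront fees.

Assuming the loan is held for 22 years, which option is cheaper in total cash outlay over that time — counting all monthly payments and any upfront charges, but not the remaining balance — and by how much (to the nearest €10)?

Plan A: monthly rate = 4.45%/12 = 0.0037083; payment = 710,000 × 0.0037083 / (1 − (1+0.0037083)^−300) = €3,926.29.
Plan B: monthly rate = 8%/12 = 0.0066667; payment = 710,000 × 0.0066667 / (1 − (1+0.0066667)^−300) = €5,479.90.
Over 264 months: Plan A costs 264 × €3,926.29 = €1,036,540.56; Plan B costs 264 × €5,479.90 = €1,446,693.60.
Plan A is cheaper by €1,446,693.60 − €1,036,540.56 = €410,153.04.

Plan A by €410,150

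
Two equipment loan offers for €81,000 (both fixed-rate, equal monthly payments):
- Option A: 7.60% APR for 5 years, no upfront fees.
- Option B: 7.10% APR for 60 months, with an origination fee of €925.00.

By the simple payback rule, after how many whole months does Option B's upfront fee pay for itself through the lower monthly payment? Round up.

Option A: monthly rate = 7.6%/12 = 0.0063333; payment = 81,000 × 0.0063333 / (1 − (1+0.0063333)^−60) = €1,626.93.
Option B: at 7.10% the monthly rate is 0.0059167, so the payment is 81,000 × 0.0059167 / (1 − 1.0059167^−60) = €1,607.72.
Monthly savings = €1,626.93 − €1,607.72 = €19.21.
Break-even = €925.00 / €19.21 = 48.15 → 49 months.

49 months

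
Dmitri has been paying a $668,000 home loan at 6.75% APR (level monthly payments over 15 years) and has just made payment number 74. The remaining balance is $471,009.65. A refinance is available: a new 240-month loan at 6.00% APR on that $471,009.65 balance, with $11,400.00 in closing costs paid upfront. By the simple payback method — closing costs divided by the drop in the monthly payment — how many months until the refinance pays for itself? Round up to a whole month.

5 months

Current payment = 668,000 × 6.75%/12 / (1 − (1+0.0056250)^−180) = $5,911.20.
Refinanced payment = 471,009.65 × 0.0050000 / (1 − (1+0.0050000)^−240) = $3,374.46.
Monthly savings = $5,911.20 − $3,374.46 = $2,536.74.
Break-even = $11,400.00 / $2,536.74 = 4.49 → 5 months.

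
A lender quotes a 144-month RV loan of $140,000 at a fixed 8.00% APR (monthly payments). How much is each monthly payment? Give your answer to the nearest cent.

$1,515.43

At 8.00% the monthly rate is 0.0066667, so the payment is 140,000 × 0.0066667 / (1 − 1.0066667^−144) = $1,515.43.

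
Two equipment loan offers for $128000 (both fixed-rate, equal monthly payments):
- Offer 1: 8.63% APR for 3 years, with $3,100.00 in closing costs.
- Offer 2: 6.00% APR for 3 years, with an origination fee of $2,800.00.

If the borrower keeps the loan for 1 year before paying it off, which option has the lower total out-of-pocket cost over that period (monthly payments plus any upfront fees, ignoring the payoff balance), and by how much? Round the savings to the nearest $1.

Offer 2 by $2,152

Offer 1: monthly rate = 8.63%/12 = 0.0071917; payment = 128,000 × 0.0071917 / (1 − (1+0.0071917)^−36) = $4,048.36.
Offer 2: at 6.00% the monthly rate is 0.0050000, so the payment is 128,000 × 0.0050000 / (1 − 1.0050000^−36) = $3,894.01.
Over 12 months: Offer 1 costs 12 × $4,048.36 + $3,100.00 = $51,680.32; Offer 2 costs 12 × $3,894.01 + $2,800.00 = $49,528.12.
Offer 2 is cheaper by $51,680.32 − $49,528.12 = $2,152.20.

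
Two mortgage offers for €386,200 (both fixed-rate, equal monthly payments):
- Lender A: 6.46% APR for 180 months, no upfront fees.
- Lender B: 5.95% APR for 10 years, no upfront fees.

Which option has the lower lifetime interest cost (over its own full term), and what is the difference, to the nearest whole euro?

Lender B by €90,681

Lender A: monthly rate = 6.46%/12 = 0.0053833; payment = 386,200 × 0.0053833 / (1 − (1+0.0053833)^−180) = €3,355.73.
Total interest on Lender A = 180 × €3,355.73 − €386,200 = €217,831.40.
Lender B: at 5.95% the monthly rate is 0.0049583, so the payment is 386,200 × 0.0049583 / (1 − 1.0049583^−120) = €4,277.92.
Total interest on Lender B = 120 × €4,277.92 − €386,200 = €127,150.40.
Lender B is lower by €90,681.00.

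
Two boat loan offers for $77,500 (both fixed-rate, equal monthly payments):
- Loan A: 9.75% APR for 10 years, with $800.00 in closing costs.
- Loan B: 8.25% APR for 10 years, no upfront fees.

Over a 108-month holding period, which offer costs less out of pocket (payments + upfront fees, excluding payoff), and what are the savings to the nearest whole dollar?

Loan B by $7,594

Loan A: monthly rate = 9.75%/12 = 0.0081250; payment = 77,500 × 0.0081250 / (1 − (1+0.0081250)^−120) = $1,013.47.
Loan B: at 8.25% the monthly rate is 0.0068750, so the payment is 77,500 × 0.0068750 / (1 − 1.0068750^−120) = $950.56.
Over 108 months: Loan A costs 108 × $1,013.47 + $800.00 = $110,254.76; Loan B costs 108 × $950.56 = $102,660.48.
Loan B is cheaper by $110,254.76 − $102,660.48 = $7,594.28.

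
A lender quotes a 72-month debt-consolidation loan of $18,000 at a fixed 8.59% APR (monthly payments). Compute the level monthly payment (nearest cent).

Monthly rate = 8.59%/12 = 0.0071583; payment = 18,000 × 0.0071583 / (1 − (1+0.0071583)^−72) = $320.81.

$320.81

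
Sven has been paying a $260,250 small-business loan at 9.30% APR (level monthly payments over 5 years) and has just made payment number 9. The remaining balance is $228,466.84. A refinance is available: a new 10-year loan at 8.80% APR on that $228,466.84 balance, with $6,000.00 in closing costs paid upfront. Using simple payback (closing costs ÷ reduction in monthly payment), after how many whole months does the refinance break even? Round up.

3 months

Current payment = 260,250 × 9.3%/12 / (1 − (1+0.0077500)^−60) = $5,440.33.
Refinanced payment = 228,466.84 × 0.0073333 / (1 − (1+0.0073333)^−120) = $2,869.45.
Monthly savings = $5,440.33 − $2,869.45 = $2,570.88.
Break-even = $6,000.00 / $2,570.88 = 2.33 → 3 months.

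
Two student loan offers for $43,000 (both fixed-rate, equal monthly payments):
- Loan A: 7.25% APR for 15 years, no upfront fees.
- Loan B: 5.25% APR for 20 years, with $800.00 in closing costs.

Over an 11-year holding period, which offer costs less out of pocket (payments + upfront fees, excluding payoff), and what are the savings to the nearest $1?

Loan B by $12,767

Loan A: at 7.25% the monthly rate is 0.0060417, so the payment is 43,000 × 0.0060417 / (1 − 1.0060417^−180) = $392.53.
Loan B: monthly rate = 5.25%/12 = 0.0043750; payment = 43,000 × 0.0043750 / (1 − (1+0.0043750)^−240) = $289.75.
Over 132 months: Loan A costs 132 × $392.53 = $51,813.96; Loan B costs 132 × $289.75 + $800.00 = $39,047.00.
Loan B is cheaper by $51,813.96 − $39,047.00 = $12,766.96.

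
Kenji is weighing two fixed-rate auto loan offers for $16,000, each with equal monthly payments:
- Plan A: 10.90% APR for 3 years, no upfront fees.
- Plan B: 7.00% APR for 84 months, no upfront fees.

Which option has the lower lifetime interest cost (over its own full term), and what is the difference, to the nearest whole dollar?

Plan A: monthly rate = 10.9%/12 = 0.0090833; payment = 16,000 × 0.0090833 / (1 − (1+0.0090833)^−36) = $523.06.
Total interest on Plan A = 36 × $523.06 − $16,000 = $2,830.16.
Plan B: at 7.00% the monthly rate is 0.0058333, so the payment is 16,000 × 0.0058333 / (1 − 1.0058333^−84) = $241.48.
Total interest on Plan B = 84 × $241.48 − $16,000 = $4,284.32.
Plan A is lower by $1,454.16.

Plan A by $1,454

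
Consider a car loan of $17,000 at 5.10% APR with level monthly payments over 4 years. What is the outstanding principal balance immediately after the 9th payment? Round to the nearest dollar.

With monthly rate i = 5.1%/12 = 0.0042500, the balance after k of n payments is P · [(1+i)^n − (1+i)^k] / [(1+i)^n − 1].
(1+0.0042500)^48 = 1.22576817 and (1+0.0042500)^9 = 1.03890674, so the balance is 17,000 × (1.22576817 − 1.03890674) / (1.22576817 − 1) = $14,070.38.

$14,070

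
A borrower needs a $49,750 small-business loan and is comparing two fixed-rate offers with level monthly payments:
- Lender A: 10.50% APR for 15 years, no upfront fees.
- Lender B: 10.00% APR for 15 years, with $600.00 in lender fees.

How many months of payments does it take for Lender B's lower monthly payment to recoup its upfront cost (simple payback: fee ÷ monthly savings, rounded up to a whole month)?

Lender A: monthly rate = 10.5%/12 = 0.0087500; payment = 49,750 × 0.0087500 / (1 − (1+0.0087500)^−180) = $549.94.
Lender B: monthly rate = 10%/12 = 0.0083333; payment = 49,750 × 0.0083333 / (1 − (1+0.0083333)^−180) = $534.62.
Monthly savings = $549.94 − $534.62 = $15.32.
Break-even = $600.00 / $15.32 = 39.16 → 40 months.

40 months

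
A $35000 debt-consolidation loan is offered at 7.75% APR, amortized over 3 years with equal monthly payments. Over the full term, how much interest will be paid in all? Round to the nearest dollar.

At 7.75% the monthly rate is 0.0064583, so the payment is 35,000 × 0.0064583 / (1 − 1.0064583^−36) = $1,092.74.
Total paid = 36 × $1,092.74 = $39,338.64; interest = $39,338.64 − $35,000 = $4,338.64.

$4,339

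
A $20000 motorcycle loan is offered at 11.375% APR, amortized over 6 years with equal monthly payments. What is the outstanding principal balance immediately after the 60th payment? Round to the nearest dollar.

With monthly rate i = 11.375%/12 = 0.0094792, the balance after k of n payments is P · [(1+i)^n − (1+i)^k] / [(1+i)^n − 1].
(1+0.0094792)^72 = 1.97246796 and (1+0.0094792)^60 = 1.76133365, so the balance is 20,000 × (1.97246796 − 1.76133365) / (1.97246796 − 1) = $4,342.24.

$4,342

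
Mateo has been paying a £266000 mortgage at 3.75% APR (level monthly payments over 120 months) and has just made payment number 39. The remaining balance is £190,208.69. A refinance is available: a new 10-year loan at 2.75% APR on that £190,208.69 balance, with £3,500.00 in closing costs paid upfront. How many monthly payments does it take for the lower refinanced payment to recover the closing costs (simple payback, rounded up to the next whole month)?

Current payment = 266,000 × 3.75%/12 / (1 − (1+0.0031250)^−120) = £2,661.63.
Refinanced payment = 190,208.69 × 0.0022917 / (1 − (1+0.0022917)^−120) = £1,814.80.
Monthly savings = £2,661.63 − £1,814.80 = £846.83.
Break-even = £3,500.00 / £846.83 = 4.13 → 5 months.

5 months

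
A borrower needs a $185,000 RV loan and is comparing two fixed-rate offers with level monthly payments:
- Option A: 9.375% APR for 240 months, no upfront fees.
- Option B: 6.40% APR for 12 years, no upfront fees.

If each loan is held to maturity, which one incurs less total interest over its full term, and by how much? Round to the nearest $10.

Option A: at 9.375% the monthly rate is 0.0078125, so the payment is 185,000 × 0.0078125 / (1 − 1.0078125^−240) = $1,709.37.
Total interest on Option A = 240 × $1,709.37 − $185,000 = $225,248.80.
Option B: monthly rate = 6.4%/12 = 0.0053333; payment = 185,000 × 0.0053333 / (1 − (1+0.0053333)^−144) = $1,843.85.
Total interest on Option B = 144 × $1,843.85 − $185,000 = $80,514.40.
Option B is lower by $144,734.40.

Option B by $144,730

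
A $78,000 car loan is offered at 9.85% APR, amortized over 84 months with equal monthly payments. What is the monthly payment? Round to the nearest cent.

Monthly rate = 9.85%/12 = 0.0082083; payment = 78,000 × 0.0082083 / (1 − (1+0.0082083)^−84) = $1,288.86.

$1,288.86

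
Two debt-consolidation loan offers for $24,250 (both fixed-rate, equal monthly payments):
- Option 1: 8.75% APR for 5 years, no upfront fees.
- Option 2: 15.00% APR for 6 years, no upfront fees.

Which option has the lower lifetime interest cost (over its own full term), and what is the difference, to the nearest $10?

Option 1: at 8.75% the monthly rate is 0.0072917, so the payment is 24,250 × 0.0072917 / (1 − 1.0072917^−60) = $500.45.
Total interest on Option 1 = 60 × $500.45 − $24,250 = $5,777.00.
Option 2: at 15.00% the monthly rate is 0.0125000, so the payment is 24,250 × 0.0125000 / (1 − 1.0125000^−72) = $512.77.
Total interest on Option 2 = 72 × $512.77 − $24,250 = $12,669.44.
Option 1 is lower by $6,892.44.

Option 1 by $6,890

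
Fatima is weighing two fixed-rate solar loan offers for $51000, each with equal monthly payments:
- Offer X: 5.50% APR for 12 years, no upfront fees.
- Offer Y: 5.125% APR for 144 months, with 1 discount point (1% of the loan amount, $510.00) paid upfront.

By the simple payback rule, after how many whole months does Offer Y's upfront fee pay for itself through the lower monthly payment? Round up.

Offer X: at 5.50% the monthly rate is 0.0045833, so the payment is 51,000 × 0.0045833 / (1 − 1.0045833^−144) = $484.59.
Offer Y: at 5.125% the monthly rate is 0.0042708, so the payment is 51,000 × 0.0042708 / (1 − 1.0042708^−144) = $474.90.
Monthly savings = $484.59 − $474.90 = $9.69.
Break-even = $510.00 / $9.69 = 52.63 → 53 months.

53 months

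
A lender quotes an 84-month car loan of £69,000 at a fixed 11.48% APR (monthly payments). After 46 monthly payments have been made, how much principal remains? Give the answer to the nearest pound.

With monthly rate i = 11.48%/12 = 0.0095667, the balance after k of n payments is P · [(1+i)^n − (1+i)^k] / [(1+i)^n − 1].
(1+0.0095667)^84 = 2.22505237 and (1+0.0095667)^46 = 1.54956618, so the balance is 69,000 × (2.22505237 − 1.54956618) / (2.22505237 − 1) = £38,046.17.

£38,046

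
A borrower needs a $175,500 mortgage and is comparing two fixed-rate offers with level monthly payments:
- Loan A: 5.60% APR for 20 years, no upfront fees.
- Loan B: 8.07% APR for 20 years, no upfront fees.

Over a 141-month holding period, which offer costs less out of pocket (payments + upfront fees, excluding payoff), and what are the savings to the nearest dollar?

Loan A by $36,439

Loan A: monthly rate = 5.6%/12 = 0.0046667; payment = 175,500 × 0.0046667 / (1 − (1+0.0046667)^−240) = $1,217.18.
Loan B: monthly rate = 8.07%/12 = 0.0067250; payment = 175,500 × 0.0067250 / (1 − (1+0.0067250)^−240) = $1,475.61.
Over 141 months: Loan A costs 141 × $1,217.18 = $171,622.38; Loan B costs 141 × $1,475.61 = $208,061.01.
Loan A is cheaper by $208,061.01 − $171,622.38 = $36,438.63.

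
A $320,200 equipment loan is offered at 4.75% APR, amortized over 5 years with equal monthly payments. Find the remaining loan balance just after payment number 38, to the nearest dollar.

$126,302

With monthly rate i = 4.75%/12 = 0.0039583, the balance after k of n payments is P · [(1+i)^n − (1+i)^k] / [(1+i)^n − 1].
(1+0.0039583)^60 = 1.26748064 and (1+0.0039583)^38 = 1.16197338, so the balance is 320,200 × (1.26748064 − 1.16197338) / (1.26748064 − 1) = $126,302.32.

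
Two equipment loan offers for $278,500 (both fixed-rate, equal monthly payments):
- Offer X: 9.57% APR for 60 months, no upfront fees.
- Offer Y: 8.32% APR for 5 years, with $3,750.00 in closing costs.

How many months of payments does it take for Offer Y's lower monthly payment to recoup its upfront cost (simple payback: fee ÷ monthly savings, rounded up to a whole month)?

23 months

Offer X: monthly rate = 9.57%/12 = 0.0079750; payment = 278,500 × 0.0079750 / (1 − (1+0.0079750)^−60) = $5,858.55.
Offer Y: monthly rate = 8.32%/12 = 0.0069333; payment = 278,500 × 0.0069333 / (1 − (1+0.0069333)^−60) = $5,689.72.
Monthly savings = $5,858.55 − $5,689.72 = $168.83.
Break-even = $3,750.00 / $168.83 = 22.21 → 23 months.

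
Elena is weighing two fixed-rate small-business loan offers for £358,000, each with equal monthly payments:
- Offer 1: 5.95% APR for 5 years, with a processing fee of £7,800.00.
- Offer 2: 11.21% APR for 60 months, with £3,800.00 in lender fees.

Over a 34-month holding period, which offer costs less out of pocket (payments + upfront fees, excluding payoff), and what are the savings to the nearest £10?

Offer 1: at 5.95% the monthly rate is 0.0049583, so the payment is 358,000 × 0.0049583 / (1 − 1.0049583^−60) = £6,912.82.
Offer 2: monthly rate = 11.21%/12 = 0.0093417; payment = 358,000 × 0.0093417 / (1 − (1+0.0093417)^−60) = £7,821.33.
Over 34 months: Offer 1 costs 34 × £6,912.82 + £7,800.00 = £242,835.88; Offer 2 costs 34 × £7,821.33 + £3,800.00 = £269,725.22.
Offer 1 is cheaper by £269,725.22 − £242,835.88 = £26,889.34.

Offer 1 by £26,890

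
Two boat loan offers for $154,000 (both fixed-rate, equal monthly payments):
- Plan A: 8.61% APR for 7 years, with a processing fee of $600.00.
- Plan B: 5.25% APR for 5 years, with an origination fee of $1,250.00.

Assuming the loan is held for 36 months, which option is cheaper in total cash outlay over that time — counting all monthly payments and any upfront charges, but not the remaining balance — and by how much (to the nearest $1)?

Plan A: at 8.61% the monthly rate is 0.0071750, so the payment is 154,000 × 0.0071750 / (1 − 1.0071750^−84) = $2,447.35.
Plan B: at 5.25% the monthly rate is 0.0043750, so the payment is 154,000 × 0.0043750 / (1 − 1.0043750^−60) = $2,923.84.
Over 36 months: Plan A costs 36 × $2,447.35 + $600.00 = $88,704.60; Plan B costs 36 × $2,923.84 + $1,250.00 = $106,508.24.
Plan A is cheaper by $106,508.24 − $88,704.60 = $17,803.64.

Plan A by $17,804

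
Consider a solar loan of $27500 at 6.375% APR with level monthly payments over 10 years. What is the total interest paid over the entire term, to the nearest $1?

$9,761

At 6.375% the monthly rate is 0.0053125, so the payment is 27,500 × 0.0053125 / (1 − 1.0053125^−120) = $310.51.
Total paid = 120 × $310.51 = $37,261.20; interest = $37,261.20 − $27,500 = $9,761.20.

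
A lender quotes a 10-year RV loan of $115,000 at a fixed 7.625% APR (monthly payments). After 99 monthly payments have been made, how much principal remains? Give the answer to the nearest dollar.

$26,904

With monthly rate i = 7.625%/12 = 0.0063542, the balance after k of n payments is P · [(1+i)^n − (1+i)^k] / [(1+i)^n − 1].
(1+0.0063542)^120 = 2.13846373 and (1+0.0063542)^99 = 1.87212162, so the balance is 115,000 × (2.13846373 − 1.87212162) / (2.13846373 − 1) = $26,904.10.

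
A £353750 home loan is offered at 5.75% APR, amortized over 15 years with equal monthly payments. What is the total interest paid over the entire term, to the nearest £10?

£175,010

At 5.75% the monthly rate is 0.0047917, so the payment is 353,750 × 0.0047917 / (1 − 1.0047917^−180) = £2,937.58.
Total paid = 180 × £2,937.58 = £528,764.40; interest = £528,764.40 − £353,750 = £175,014.40.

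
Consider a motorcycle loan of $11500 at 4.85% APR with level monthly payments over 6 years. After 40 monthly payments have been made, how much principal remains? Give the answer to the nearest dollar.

With monthly rate i = 4.85%/12 = 0.0040417, the balance after k of n payments is P · [(1+i)^n − (1+i)^k] / [(1+i)^n − 1].
(1+0.0040417)^72 = 1.33698024 and (1+0.0040417)^40 = 1.17508542, so the balance is 11,500 × (1.33698024 − 1.17508542) / (1.33698024 − 1) = $5,524.92.

$5,525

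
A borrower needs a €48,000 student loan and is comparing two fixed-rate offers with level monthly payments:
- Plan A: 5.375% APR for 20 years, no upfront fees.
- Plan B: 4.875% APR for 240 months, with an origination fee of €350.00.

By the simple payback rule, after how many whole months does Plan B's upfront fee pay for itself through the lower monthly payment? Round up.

27 months

Plan A: at 5.375% the monthly rate is 0.0044792, so the payment is 48,000 × 0.0044792 / (1 − 1.0044792^−240) = €326.81.
Plan B: monthly rate = 4.875%/12 = 0.0040625; payment = 48,000 × 0.0040625 / (1 − (1+0.0040625)^−240) = €313.47.
Monthly savings = €326.81 − €313.47 = €13.34.
Break-even = €350.00 / €13.34 = 26.24 → 27 months.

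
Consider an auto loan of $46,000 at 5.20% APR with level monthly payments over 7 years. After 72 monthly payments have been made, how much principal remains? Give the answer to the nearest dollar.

With monthly rate i = 5.2%/12 = 0.0043333, the balance after k of n payments is P · [(1+i)^n − (1+i)^k] / [(1+i)^n − 1].
(1+0.0043333)^84 = 1.43794298 and (1+0.0043333)^72 = 1.36523414, so the balance is 46,000 × (1.43794298 − 1.36523414) / (1.43794298 − 1) = $7,637.08.

$7,637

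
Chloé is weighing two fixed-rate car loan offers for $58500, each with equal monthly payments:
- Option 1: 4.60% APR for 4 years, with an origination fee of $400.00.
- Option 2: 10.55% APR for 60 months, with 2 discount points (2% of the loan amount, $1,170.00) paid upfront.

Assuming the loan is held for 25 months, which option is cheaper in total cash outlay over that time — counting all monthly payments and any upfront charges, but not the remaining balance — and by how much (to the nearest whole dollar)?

Option 1: at 4.60% the monthly rate is 0.0038333, so the payment is 58,500 × 0.0038333 / (1 − 1.0038333^−48) = $1,336.64.
Option 2: monthly rate = 10.55%/12 = 0.0087917; payment = 58,500 × 0.0087917 / (1 − (1+0.0087917)^−60) = $1,258.84.
Over 25 months: Option 1 costs 25 × $1,336.64 + $400.00 = $33,816.00; Option 2 costs 25 × $1,258.84 + $1,170.00 = $32,641.00.
Option 2 is cheaper by $33,816.00 − $32,641.00 = $1,175.00.

Option 2 by $1,175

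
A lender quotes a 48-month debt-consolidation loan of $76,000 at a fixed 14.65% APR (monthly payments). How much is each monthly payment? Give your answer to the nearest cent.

$2,101.68

At 14.65% the monthly rate is 0.0122083, so the payment is 76,000 × 0.0122083 / (1 − 1.0122083^−48) = $2,101.68.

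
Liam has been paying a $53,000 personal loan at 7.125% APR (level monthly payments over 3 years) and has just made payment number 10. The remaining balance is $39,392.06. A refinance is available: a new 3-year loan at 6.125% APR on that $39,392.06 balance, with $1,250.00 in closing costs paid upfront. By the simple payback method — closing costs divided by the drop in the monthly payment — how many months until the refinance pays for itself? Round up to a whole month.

3 months

Current payment = 53,000 × 7.125%/12 / (1 − (1+0.0059375)^−36) = $1,639.52.
Refinanced payment = 39,392.06 × 0.0051042 / (1 − (1+0.0051042)^−36) = $1,200.62.
Monthly savings = $1,639.52 − $1,200.62 = $438.90.
Break-even = $1,250.00 / $438.90 = 2.85 → 3 months.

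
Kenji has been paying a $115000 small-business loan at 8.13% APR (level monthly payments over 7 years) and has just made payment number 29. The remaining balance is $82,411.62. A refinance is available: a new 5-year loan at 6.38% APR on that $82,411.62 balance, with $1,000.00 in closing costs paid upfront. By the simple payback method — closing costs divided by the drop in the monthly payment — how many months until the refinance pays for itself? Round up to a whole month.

Current payment = 115,000 × 8.13%/12 / (1 − (1+0.0067750)^−84) = $1,799.87.
Refinanced payment = 82,411.62 × 0.0053167 / (1 − (1+0.0053167)^−60) = $1,607.85.
Monthly savings = $1,799.87 − $1,607.85 = $192.02.
Break-even = $1,000.00 / $192.02 = 5.21 → 6 months.

6 months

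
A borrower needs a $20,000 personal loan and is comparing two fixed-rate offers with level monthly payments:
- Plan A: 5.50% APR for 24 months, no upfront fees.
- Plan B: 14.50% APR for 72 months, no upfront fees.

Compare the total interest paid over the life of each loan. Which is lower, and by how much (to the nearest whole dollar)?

Plan A: monthly rate = 5.5%/12 = 0.0045833; payment = 20,000 × 0.0045833 / (1 − (1+0.0045833)^−24) = $881.91.
Total interest on Plan A = 24 × $881.91 − $20,000 = $1,165.84.
Plan B: monthly rate = 14.5%/12 = 0.0120833; payment = 20,000 × 0.0120833 / (1 − (1+0.0120833)^−72) = $417.49.
Total interest on Plan B = 72 × $417.49 − $20,000 = $10,059.28.
Plan A is lower by $8,893.44.

Plan A by $8,893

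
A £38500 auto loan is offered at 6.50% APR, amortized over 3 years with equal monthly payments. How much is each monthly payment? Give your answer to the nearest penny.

£1,179.99

At 6.50% the monthly rate is 0.0054167, so the payment is 38,500 × 0.0054167 / (1 − 1.0054167^−36) = £1,179.99.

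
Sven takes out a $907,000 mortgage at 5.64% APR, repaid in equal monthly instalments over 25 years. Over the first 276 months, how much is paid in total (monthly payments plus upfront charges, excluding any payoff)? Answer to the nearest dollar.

Monthly rate = 5.64%/12 = 0.0047000; payment = 907,000 × 0.0047000 / (1 − (1+0.0047000)^−300) = $5,645.86.
Total outlay = 276 × $5,645.86 = $1,558,257.36.

$1,558,257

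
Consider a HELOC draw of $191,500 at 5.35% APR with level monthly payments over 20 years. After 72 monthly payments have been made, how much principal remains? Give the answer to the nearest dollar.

With monthly rate i = 5.35%/12 = 0.0044583, the balance after k of n payments is P · [(1+i)^n − (1+i)^k] / [(1+i)^n − 1].
(1+0.0044583)^240 = 2.90845455 and (1+0.0044583)^72 = 1.37752245, so the balance is 191,500 × (2.90845455 − 1.37752245) / (2.90845455 − 1) = $153,618.28.

$153,618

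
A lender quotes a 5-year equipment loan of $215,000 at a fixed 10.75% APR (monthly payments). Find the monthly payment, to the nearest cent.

$4,647.86

At 10.75% the monthly rate is 0.0089583, so the payment is 215,000 × 0.0089583 / (1 − 1.0089583^−60) = $4,647.86.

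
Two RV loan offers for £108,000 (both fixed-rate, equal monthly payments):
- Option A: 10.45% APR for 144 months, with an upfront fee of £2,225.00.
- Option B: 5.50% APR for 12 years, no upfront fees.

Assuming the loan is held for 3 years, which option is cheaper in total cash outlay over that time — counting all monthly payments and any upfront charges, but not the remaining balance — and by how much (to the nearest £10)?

Option B by £12,760

Option A: monthly rate = 10.45%/12 = 0.0087083; payment = 108,000 × 0.0087083 / (1 − (1+0.0087083)^−144) = £1,318.92.
Option B: at 5.50% the monthly rate is 0.0045833, so the payment is 108,000 × 0.0045833 / (1 − 1.0045833^−144) = £1,026.19.
Over 36 months: Option A costs 36 × £1,318.92 + £2,225.00 = £49,706.12; Option B costs 36 × £1,026.19 = £36,942.84.
Option B is cheaper by £49,706.12 − £36,942.84 = £12,763.28.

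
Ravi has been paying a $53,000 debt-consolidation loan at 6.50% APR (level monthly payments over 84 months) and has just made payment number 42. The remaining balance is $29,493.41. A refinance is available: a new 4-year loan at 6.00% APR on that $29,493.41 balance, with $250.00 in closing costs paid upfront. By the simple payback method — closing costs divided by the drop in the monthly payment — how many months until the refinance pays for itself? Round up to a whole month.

3 months

Current payment = 53,000 × 6.5%/12 / (1 − (1+0.0054167)^−84) = $787.02.
Refinanced payment = 29,493.41 × 0.0050000 / (1 − (1+0.0050000)^−48) = $692.65.
Monthly savings = $787.02 − $692.65 = $94.37.
Break-even = $250.00 / $94.37 = 2.65 → 3 months.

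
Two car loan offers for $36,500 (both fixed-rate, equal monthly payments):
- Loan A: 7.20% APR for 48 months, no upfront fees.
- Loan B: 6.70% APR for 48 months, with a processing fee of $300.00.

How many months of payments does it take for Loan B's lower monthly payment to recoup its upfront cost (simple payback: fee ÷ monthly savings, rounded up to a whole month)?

Loan A: monthly rate = 7.2%/12 = 0.0060000; payment = 36,500 × 0.0060000 / (1 − (1+0.0060000)^−48) = $877.43.
Loan B: at 6.70% the monthly rate is 0.0055833, so the payment is 36,500 × 0.0055833 / (1 − 1.0055833^−48) = $868.97.
Monthly savings = $877.43 − $868.97 = $8.46.
Break-even = $300.00 / $8.46 = 35.46 → 36 months.

36 months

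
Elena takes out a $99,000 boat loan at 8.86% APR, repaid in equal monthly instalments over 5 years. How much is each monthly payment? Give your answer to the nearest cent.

At 8.86% the monthly rate is 0.0073833, so the payment is 99,000 × 0.0073833 / (1 − 1.0073833^−60) = $2,048.36.

$2,048.36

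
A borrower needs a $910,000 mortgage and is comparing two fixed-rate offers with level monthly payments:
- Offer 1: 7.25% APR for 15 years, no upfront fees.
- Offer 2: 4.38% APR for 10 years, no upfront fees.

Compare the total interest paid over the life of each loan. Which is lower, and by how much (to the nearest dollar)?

Offer 1: monthly rate = 7.25%/12 = 0.0060417; payment = 910,000 × 0.0060417 / (1 − (1+0.0060417)^−180) = $8,307.05.
Total interest on Offer 1 = 180 × $8,307.05 − $910,000 = $585,269.00.
Offer 2: at 4.38% the monthly rate is 0.0036500, so the payment is 910,000 × 0.0036500 / (1 − 1.0036500^−120) = $9,378.54.
Total interest on Offer 2 = 120 × $9,378.54 − $910,000 = $215,424.80.
Offer 2 is lower by $369,844.20.

Offer 2 by $369,844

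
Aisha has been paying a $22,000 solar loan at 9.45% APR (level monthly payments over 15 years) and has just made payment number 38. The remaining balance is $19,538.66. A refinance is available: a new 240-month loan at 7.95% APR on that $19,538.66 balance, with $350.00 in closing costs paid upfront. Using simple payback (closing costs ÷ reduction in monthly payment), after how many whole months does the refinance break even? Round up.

Current payment = 22,000 × 9.45%/12 / (1 − (1+0.0078750)^−180) = $229.07.
Refinanced payment = 19,538.66 × 0.0066250 / (1 − (1+0.0066250)^−240) = $162.82.
Monthly savings = $229.07 − $162.82 = $66.25.
Break-even = $350.00 / $66.25 = 5.28 → 6 months.

6 months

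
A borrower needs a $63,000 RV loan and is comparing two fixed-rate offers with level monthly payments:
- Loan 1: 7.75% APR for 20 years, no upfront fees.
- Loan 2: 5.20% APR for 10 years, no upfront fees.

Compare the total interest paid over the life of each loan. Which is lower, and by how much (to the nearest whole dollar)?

Loan 2 by $43,201

Loan 1: at 7.75% the monthly rate is 0.0064583, so the payment is 63,000 × 0.0064583 / (1 − 1.0064583^−240) = $517.20.
Total interest on Loan 1 = 240 × $517.20 − $63,000 = $61,128.00.
Loan 2: monthly rate = 5.2%/12 = 0.0043333; payment = 63,000 × 0.0043333 / (1 − (1+0.0043333)^−120) = $674.39.
Total interest on Loan 2 = 120 × $674.39 − $63,000 = $17,926.80.
Loan 2 is lower by $43,201.20.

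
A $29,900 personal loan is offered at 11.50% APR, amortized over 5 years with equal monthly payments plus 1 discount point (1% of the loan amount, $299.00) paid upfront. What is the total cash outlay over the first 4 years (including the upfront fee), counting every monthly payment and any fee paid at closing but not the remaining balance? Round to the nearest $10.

At 11.50% the monthly rate is 0.0095833, so the payment is 29,900 × 0.0095833 / (1 − 1.0095833^−60) = $657.58.
Total outlay = 48 × $657.58 + $299.00 = $31,862.84.

$31,860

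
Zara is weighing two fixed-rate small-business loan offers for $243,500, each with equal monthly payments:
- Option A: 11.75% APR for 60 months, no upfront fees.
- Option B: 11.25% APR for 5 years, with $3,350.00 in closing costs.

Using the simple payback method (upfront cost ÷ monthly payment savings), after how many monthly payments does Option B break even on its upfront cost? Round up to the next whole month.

Option A: monthly rate = 11.75%/12 = 0.0097917; payment = 243,500 × 0.0097917 / (1 − (1+0.0097917)^−60) = $5,385.81.
Option B: monthly rate = 11.25%/12 = 0.0093750; payment = 243,500 × 0.0093750 / (1 − (1+0.0093750)^−60) = $5,324.69.
Monthly savings = $5,385.81 − $5,324.69 = $61.12.
Break-even = $3,350.00 / $61.12 = 54.81 → 55 months.

55 months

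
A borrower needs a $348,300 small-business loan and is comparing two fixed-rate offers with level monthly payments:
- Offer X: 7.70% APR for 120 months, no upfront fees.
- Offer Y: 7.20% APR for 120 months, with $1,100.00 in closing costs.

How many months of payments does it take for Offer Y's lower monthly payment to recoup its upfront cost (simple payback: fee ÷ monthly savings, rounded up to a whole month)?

13 months

Offer X: at 7.70% the monthly rate is 0.0064167, so the payment is 348,300 × 0.0064167 / (1 − 1.0064167^−120) = $4,170.83.
Offer Y: monthly rate = 7.2%/12 = 0.0060000; payment = 348,300 × 0.0060000 / (1 − (1+0.0060000)^−120) = $4,080.05.
Monthly savings = $4,170.83 − $4,080.05 = $90.78.
Break-even = $1,100.00 / $90.78 = 12.12 → 13 months.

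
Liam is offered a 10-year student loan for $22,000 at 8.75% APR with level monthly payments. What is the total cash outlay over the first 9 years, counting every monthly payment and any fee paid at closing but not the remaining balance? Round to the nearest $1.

$29,778

At 8.75% the monthly rate is 0.0072917, so the payment is 22,000 × 0.0072917 / (1 − 1.0072917^−120) = $275.72.
Total outlay = 108 × $275.72 = $29,777.76.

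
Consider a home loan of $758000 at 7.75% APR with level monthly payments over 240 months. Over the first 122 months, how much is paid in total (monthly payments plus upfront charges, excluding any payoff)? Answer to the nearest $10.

Monthly rate = 7.75%/12 = 0.0064583; payment = 758,000 × 0.0064583 / (1 − (1+0.0064583)^−240) = $6,222.79.
Total outlay = 122 × $6,222.79 = $759,180.38.

$759,180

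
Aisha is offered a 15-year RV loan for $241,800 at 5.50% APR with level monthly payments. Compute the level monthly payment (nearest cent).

$1,975.71

At 5.50% the monthly rate is 0.0045833, so the payment is 241,800 × 0.0045833 / (1 − 1.0045833^−180) = $1,975.71.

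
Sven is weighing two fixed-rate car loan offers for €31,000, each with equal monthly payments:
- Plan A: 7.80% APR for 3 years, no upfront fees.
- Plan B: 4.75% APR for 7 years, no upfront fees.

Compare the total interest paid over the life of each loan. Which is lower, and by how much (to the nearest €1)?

Plan A: monthly rate = 7.8%/12 = 0.0065000; payment = 31,000 × 0.0065000 / (1 − (1+0.0065000)^−36) = €968.57.
Total interest on Plan A = 36 × €968.57 − €31,000 = €3,868.52.
Plan B: at 4.75% the monthly rate is 0.0039583, so the payment is 31,000 × 0.0039583 / (1 − 1.0039583^−84) = €434.52.
Total interest on Plan B = 84 × €434.52 − €31,000 = €5,499.68.
Plan A is lower by €1,631.16.

Plan A by €1,631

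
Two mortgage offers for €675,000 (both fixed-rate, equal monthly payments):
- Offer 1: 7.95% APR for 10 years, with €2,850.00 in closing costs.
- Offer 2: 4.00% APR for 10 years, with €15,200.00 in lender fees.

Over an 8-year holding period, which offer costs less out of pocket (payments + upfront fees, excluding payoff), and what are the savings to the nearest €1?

Offer 2 by €116,073

Offer 1: monthly rate = 7.95%/12 = 0.0066250; payment = 675,000 × 0.0066250 / (1 − (1+0.0066250)^−120) = €8,171.79.
Offer 2: monthly rate = 4%/12 = 0.0033333; payment = 675,000 × 0.0033333 / (1 − (1+0.0033333)^−120) = €6,834.05.
Over 96 months: Offer 1 costs 96 × €8,171.79 + €2,850.00 = €787,341.84; Offer 2 costs 96 × €6,834.05 + €15,200.00 = €671,268.80.
Offer 2 is cheaper by €787,341.84 − €671,268.80 = €116,073.04.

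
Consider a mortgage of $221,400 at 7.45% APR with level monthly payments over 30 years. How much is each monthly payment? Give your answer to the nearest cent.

At 7.45% the monthly rate is 0.0062083, so the payment is 221,400 × 0.0062083 / (1 − 1.0062083^−360) = $1,540.49.

$1,540.49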